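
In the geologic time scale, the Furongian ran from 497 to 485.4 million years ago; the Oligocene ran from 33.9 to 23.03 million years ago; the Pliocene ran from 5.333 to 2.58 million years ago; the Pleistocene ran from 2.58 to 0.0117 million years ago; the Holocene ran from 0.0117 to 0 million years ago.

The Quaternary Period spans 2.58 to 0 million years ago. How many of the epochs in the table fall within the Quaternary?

Epochs inside 2.58–0 Ma: Pleistocene, Holocene — 2 in total.

2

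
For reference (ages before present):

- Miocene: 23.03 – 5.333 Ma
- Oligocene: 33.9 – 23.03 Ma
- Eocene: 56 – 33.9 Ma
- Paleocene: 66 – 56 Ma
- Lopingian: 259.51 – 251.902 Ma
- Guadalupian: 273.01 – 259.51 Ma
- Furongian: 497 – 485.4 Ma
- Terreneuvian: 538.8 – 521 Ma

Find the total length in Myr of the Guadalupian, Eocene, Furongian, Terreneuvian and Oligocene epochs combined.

Each duration: Guadalupian = 13.5; Eocene = 22.1; Furongian = 11.6; Terreneuvian = 17.8; Oligocene = 10.87.
Sum: 13.5 + 22.1 + 11.6 + 17.8 + 10.87 = 75.87 Myr.

75.87 million years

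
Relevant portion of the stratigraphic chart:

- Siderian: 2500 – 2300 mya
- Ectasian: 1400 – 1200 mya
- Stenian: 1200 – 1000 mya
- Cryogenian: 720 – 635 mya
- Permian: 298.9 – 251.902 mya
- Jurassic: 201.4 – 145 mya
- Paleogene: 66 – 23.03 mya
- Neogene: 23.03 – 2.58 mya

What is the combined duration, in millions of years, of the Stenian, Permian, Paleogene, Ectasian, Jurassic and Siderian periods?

746.368 million years

Each duration: Stenian = 200; Permian = 46.998; Paleogene = 42.97; Ectasian = 200; Jurassic = 56.4; Siderian = 200.
Sum: 200 + 46.998 + 42.97 + 200 + 56.4 + 200 = 746.368 Myr.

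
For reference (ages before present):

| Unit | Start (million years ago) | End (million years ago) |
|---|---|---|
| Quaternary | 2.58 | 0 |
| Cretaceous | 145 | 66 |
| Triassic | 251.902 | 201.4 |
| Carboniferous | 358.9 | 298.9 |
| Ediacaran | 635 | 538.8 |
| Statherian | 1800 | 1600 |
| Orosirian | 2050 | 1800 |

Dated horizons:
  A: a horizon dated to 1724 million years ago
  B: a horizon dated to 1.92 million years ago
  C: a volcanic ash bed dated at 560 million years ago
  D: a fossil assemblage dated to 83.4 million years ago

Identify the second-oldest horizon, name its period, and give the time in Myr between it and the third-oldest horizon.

Sorted oldest-first by Ma: A (1724), C (560), D (83.4), B (1.92).
The second oldest is C at 560 Ma, which lies in 635–538.8 Ma: the Ediacaran.
The third oldest is D at 83.4 Ma; separation = |560 − 83.4| = 476.6 Myr.

C, in the Ediacaran; 476.6 million years to D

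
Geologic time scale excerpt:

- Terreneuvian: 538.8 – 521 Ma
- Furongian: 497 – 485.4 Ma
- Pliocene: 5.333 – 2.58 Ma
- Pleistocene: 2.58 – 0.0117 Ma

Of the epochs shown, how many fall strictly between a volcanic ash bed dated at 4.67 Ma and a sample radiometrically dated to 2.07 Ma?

0

Checking each listed span, none has both start < 4.67 Ma and end > 2.07 Ma — every epoch straddles one of the two dates or lies outside them — so the count is 0.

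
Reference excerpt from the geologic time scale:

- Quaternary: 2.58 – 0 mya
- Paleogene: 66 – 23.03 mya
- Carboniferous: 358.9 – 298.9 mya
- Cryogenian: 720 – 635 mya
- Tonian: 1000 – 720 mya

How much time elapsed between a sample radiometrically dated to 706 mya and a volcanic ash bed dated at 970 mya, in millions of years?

264 million years

970 − 706 = 264 million years.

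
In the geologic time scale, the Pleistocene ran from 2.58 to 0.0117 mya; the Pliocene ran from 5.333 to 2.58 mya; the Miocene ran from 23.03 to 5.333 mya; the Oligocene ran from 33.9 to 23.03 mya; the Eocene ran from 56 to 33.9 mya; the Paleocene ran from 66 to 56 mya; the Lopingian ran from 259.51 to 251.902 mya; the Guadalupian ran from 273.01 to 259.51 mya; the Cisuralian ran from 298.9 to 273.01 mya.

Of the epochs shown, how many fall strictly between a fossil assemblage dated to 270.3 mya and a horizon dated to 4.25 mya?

5

The older date is 270.3 Ma and the younger is 4.25 Ma.
Epochs with start < 270.3 and end > 4.25 Ma: Lopingian (259.51–251.902), Paleocene (66–56), Eocene (56–33.9), Oligocene (33.9–23.03), Miocene (23.03–5.333).
That is 5 complete epochs.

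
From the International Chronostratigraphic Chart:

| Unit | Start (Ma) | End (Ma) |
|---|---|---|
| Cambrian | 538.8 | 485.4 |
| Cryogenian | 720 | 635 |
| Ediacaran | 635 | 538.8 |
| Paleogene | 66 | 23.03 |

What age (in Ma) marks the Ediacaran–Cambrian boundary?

The Ediacaran ends and the Cambrian begins at 538.8 Ma.

538.8 Ma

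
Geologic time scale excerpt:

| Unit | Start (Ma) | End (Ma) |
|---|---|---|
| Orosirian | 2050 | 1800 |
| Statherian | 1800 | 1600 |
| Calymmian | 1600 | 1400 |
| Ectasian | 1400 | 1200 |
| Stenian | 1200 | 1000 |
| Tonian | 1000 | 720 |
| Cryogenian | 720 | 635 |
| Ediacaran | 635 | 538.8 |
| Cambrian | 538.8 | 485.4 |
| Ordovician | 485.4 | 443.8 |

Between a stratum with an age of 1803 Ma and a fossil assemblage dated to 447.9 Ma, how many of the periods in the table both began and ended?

1803 Ma sits inside the Orosirian (2050–1800) and 447.9 Ma inside the Ordovician (485.4–443.8); neither of those is wholly between the two dates.
The listed periods lying completely between them are Statherian, Calymmian, Ectasian, Stenian, Tonian, Cryogenian, Ediacaran, Cambrian — 8 in all.

8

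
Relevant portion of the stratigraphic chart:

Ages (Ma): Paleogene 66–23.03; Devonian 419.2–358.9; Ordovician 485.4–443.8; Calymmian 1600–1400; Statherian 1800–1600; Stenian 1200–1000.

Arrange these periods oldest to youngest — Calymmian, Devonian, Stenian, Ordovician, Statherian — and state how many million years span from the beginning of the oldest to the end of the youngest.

Start ages (Ma): Statherian 1800, Calymmian 1600, Stenian 1200, Ordovician 485.4, Devonian 419.2.
Ordered oldest to youngest: Statherian, Calymmian, Stenian, Ordovician, Devonian.
Span = 1800 − 358.9 = 1441.1 Myr.

Statherian → Calymmian → Stenian → Ordovician → Devonian; total span 1441.1 Myr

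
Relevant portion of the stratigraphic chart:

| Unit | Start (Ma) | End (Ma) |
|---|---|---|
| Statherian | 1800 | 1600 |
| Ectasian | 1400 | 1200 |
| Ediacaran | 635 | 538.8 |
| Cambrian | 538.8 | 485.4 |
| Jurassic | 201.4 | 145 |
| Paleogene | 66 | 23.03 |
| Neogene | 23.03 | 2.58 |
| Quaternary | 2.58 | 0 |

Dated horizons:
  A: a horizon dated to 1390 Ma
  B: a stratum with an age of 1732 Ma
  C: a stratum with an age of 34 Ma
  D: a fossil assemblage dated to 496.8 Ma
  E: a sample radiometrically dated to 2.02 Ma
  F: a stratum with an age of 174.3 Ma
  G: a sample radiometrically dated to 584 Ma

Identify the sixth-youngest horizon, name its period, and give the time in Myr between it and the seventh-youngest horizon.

A, in the Ectasian; 342 million years to B

Sorted youngest-first by Ma: E (2.02), C (34), F (174.3), D (496.8), G (584), A (1390), B (1732).
The sixth youngest is A at 1390 Ma, which lies in 1400–1200 Ma: the Ectasian.
The seventh youngest is B at 1732 Ma; separation = |1390 − 1732| = 342 Myr.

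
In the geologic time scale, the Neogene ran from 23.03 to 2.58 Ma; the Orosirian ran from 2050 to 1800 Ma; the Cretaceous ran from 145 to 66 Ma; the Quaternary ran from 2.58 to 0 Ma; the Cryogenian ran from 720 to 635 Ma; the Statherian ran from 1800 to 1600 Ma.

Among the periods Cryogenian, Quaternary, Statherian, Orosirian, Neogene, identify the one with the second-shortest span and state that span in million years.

Neogene, 20.45 million years

Start − end for each: Cryogenian 720 − 635 = 85; Quaternary 2.58 − 0 = 2.58; Statherian 1800 − 1600 = 200; Orosirian 2050 − 1800 = 250; Neogene 23.03 − 2.58 = 20.45.
Ranking these from shortest: Quaternary < Neogene < Cryogenian < Statherian < Orosirian.
Position 2 in that ranking is Neogene, which lasted 20.45 Myr.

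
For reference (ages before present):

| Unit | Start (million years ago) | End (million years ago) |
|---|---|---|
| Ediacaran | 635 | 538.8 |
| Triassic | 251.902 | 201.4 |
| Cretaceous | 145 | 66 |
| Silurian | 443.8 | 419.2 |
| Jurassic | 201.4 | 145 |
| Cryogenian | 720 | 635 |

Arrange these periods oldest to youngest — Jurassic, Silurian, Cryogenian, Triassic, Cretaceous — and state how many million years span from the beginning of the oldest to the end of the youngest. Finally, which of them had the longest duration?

Cryogenian → Silurian → Triassic → Jurassic → Cretaceous; total span 654 Myr; longest is Cryogenian

From the excerpt: Jurassic 201.4–145; Silurian 443.8–419.2; Cryogenian 720–635; Triassic 251.902–201.4; Cretaceous 145–66 (Ma).
Larger Ma is earlier, so the oldest is Cryogenian and the youngest is Cretaceous; oldest to youngest: Cryogenian, Silurian, Triassic, Jurassic, Cretaceous.
Oldest start 720 minus youngest end 66 gives 654 Myr overall.
Individual lengths (start − end): Cretaceous 79; Triassic 50.502; Cryogenian 85; Jurassic 56.4; Silurian 24.6. The largest is Cryogenian at 85 Myr.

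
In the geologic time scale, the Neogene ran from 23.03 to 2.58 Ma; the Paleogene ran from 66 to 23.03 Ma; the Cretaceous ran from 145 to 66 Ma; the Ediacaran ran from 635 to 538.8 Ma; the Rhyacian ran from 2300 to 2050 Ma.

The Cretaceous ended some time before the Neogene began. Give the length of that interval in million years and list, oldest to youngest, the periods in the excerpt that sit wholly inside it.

End of Cretaceous = 66 Ma; start of Neogene = 23.03 Ma.
Gap = 66 − 23.03 = 42.97 Myr.
Periods wholly inside 66–23.03 Ma: Paleogene (66–23.03).

42.97 million years; Paleogene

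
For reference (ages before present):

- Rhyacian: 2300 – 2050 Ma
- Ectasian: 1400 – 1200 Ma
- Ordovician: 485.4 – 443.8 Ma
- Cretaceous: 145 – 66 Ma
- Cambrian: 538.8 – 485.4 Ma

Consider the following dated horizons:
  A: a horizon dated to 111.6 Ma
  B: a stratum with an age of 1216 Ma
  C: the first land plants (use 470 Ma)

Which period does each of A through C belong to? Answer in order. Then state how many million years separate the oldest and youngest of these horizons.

A — Cretaceous; B — Ectasian; C — Ordovician; span 1104.4 million years

Match each age against the start–end ranges in the excerpt: A = 111.6 Ma → Cretaceous (145–66); B = 1216 Ma → Ectasian (1400–1200); C = 470 Ma → Ordovician (485.4–443.8).
The largest age is 1216 Ma and the smallest is 111.6 Ma; their difference is 1104.4 Myr.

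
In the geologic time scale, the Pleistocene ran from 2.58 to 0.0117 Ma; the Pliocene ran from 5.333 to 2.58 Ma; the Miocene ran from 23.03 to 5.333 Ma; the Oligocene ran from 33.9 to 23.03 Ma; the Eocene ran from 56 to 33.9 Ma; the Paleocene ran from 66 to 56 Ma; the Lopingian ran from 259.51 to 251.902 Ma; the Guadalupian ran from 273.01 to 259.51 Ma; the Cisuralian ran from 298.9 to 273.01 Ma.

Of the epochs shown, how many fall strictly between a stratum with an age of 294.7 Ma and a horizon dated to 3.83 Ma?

6

The older date is 294.7 Ma and the younger is 3.83 Ma.
Epochs with start < 294.7 and end > 3.83 Ma: Guadalupian (273.01–259.51), Lopingian (259.51–251.902), Paleocene (66–56), Eocene (56–33.9), Oligocene (33.9–23.03), Miocene (23.03–5.333).
That is 6 complete epochs.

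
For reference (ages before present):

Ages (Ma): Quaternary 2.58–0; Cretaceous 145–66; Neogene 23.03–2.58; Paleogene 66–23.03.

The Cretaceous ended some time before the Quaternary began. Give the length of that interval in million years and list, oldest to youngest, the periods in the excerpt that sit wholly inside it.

63.42 million years; Paleogene, Neogene

End of Cretaceous = 66 Ma; start of Quaternary = 2.58 Ma.
Gap = 66 − 2.58 = 63.42 Myr.
Periods wholly inside 66–2.58 Ma: Paleogene (66–23.03), Neogene (23.03–2.58).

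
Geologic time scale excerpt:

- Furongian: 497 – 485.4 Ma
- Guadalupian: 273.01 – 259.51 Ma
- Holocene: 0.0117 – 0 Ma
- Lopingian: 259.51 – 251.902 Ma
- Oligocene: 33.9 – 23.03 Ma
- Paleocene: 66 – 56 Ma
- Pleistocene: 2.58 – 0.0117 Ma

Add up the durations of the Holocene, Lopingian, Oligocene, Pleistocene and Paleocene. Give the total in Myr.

Each duration: Holocene = 0.0117; Lopingian = 7.608; Oligocene = 10.87; Pleistocene = 2.5683; Paleocene = 10.
Sum: 0.0117 + 7.608 + 10.87 + 2.5683 + 10 = 31.058 Myr.

31.058 million years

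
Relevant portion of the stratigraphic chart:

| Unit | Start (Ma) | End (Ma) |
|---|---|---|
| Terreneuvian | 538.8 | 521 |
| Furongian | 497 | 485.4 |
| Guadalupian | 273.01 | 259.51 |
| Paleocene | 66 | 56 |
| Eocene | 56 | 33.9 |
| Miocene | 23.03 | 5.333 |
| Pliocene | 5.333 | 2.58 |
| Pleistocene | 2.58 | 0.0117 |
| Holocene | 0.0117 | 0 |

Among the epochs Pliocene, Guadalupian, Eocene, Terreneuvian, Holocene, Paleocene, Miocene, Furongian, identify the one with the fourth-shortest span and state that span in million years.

Start − end for each: Pliocene 5.333 − 2.58 = 2.753; Guadalupian 273.01 − 259.51 = 13.5; Eocene 56 − 33.9 = 22.1; Terreneuvian 538.8 − 521 = 17.8; Holocene 0.0117 − 0 = 0.0117; Paleocene 66 − 56 = 10; Miocene 23.03 − 5.333 = 17.697; Furongian 497 − 485.4 = 11.6.
Ranking these from shortest: Holocene < Pliocene < Paleocene < Furongian < Guadalupian < Miocene < Terreneuvian < Eocene.
Position 4 in that ranking is Furongian, which lasted 11.6 Myr.

Furongian, 11.6 million years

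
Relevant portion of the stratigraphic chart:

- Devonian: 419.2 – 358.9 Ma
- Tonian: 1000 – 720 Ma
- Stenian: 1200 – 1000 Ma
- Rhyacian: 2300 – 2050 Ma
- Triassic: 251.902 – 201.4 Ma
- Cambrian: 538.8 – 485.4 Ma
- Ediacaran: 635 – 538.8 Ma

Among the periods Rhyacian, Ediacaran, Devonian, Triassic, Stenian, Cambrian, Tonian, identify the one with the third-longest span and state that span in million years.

Stenian, 200 million years

Start − end for each: Rhyacian 2300 − 2050 = 250; Ediacaran 635 − 538.8 = 96.2; Devonian 419.2 − 358.9 = 60.3; Triassic 251.902 − 201.4 = 50.502; Stenian 1200 − 1000 = 200; Cambrian 538.8 − 485.4 = 53.4; Tonian 1000 − 720 = 280.
Ranking these from longest: Tonian > Rhyacian > Stenian > Ediacaran > Devonian > Cambrian > Triassic.
Position 3 in that ranking is Stenian, which lasted 200 Myr.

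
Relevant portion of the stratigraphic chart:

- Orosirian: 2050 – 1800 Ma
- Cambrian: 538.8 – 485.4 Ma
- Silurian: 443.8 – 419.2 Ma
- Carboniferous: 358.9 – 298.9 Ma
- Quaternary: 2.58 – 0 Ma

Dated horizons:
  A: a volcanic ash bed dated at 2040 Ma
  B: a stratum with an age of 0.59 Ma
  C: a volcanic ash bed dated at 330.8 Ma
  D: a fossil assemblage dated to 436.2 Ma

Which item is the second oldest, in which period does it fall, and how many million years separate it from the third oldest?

D, in the Silurian; 105.4 million years to C

Sorted oldest-first by Ma: A (2040), D (436.2), C (330.8), B (0.59).
The second oldest is D at 436.2 Ma, which lies in 443.8–419.2 Ma: the Silurian.
The third oldest is C at 330.8 Ma; separation = |436.2 − 330.8| = 105.4 Myr.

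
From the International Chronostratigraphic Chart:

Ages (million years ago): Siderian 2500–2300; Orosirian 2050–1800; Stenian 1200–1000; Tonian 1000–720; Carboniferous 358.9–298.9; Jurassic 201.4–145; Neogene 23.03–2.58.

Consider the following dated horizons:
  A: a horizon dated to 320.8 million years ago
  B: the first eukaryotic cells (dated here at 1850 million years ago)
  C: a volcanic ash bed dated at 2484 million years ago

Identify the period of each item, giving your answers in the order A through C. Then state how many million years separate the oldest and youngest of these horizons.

A — Carboniferous; B — Orosirian; C — Siderian; span 2163.2 million years

A: 320.8 Ma lies in 358.9–298.9 Ma, so Carboniferous.
B: 1850 Ma lies in 2050–1800 Ma, so Orosirian.
C: 2484 Ma lies in 2500–2300 Ma, so Siderian.
Oldest = 2484 Ma, youngest = 320.8 Ma → span 2163.2 Myr.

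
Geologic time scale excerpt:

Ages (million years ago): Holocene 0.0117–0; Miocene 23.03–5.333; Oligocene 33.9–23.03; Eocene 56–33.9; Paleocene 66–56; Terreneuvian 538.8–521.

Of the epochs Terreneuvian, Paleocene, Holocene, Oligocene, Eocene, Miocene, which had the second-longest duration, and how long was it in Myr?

Durations: Terreneuvian 17.8; Paleocene 10; Holocene 0.0117; Oligocene 10.87; Eocene 22.1; Miocene 17.697 Myr.
Sorted longest-first: Eocene (22.1), Terreneuvian (17.8), Miocene (17.697), Oligocene (10.87), Paleocene (10), Holocene (0.0117).
The second longest is Terreneuvian at 17.8 Myr.

Terreneuvian, 17.8 million years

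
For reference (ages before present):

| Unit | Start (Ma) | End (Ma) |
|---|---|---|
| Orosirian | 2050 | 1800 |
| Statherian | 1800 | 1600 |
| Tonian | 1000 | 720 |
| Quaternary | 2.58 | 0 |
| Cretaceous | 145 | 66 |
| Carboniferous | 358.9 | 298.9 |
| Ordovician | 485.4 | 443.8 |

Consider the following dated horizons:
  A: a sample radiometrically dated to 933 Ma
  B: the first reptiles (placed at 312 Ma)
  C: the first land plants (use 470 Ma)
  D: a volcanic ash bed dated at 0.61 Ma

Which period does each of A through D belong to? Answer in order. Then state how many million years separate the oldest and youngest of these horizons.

A — Tonian; B — Carboniferous; C — Ordovician; D — Quaternary; span 932.39 million years

A: 933 Ma lies in 1000–720 Ma, so Tonian.
B: 312 Ma lies in 358.9–298.9 Ma, so Carboniferous.
C: 470 Ma lies in 485.4–443.8 Ma, so Ordovician.
D: 0.61 Ma lies in 2.58–0 Ma, so Quaternary.
Oldest = 933 Ma, youngest = 0.61 Ma → span 932.39 Myr.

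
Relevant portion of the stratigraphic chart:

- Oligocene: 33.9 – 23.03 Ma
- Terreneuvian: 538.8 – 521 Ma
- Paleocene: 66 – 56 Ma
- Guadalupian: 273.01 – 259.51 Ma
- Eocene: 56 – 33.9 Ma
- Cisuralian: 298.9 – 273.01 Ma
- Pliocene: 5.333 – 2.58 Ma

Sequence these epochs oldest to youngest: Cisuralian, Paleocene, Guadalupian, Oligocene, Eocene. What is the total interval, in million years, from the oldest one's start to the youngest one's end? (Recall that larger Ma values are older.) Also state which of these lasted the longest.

Cisuralian → Guadalupian → Paleocene → Eocene → Oligocene; total span 275.87 Myr; longest is Cisuralian

From the excerpt: Cisuralian 298.9–273.01; Paleocene 66–56; Guadalupian 273.01–259.51; Oligocene 33.9–23.03; Eocene 56–33.9 (Ma).
Larger Ma is earlier, so the oldest is Cisuralian and the youngest is Oligocene; oldest to youngest: Cisuralian, Guadalupian, Paleocene, Eocene, Oligocene.
Oldest start 298.9 minus youngest end 23.03 gives 275.87 Myr overall.
Individual lengths (start − end): Paleocene 10; Eocene 22.1; Guadalupian 13.5; Cisuralian 25.89; Oligocene 10.87. The largest is Cisuralian at 25.89 Myr.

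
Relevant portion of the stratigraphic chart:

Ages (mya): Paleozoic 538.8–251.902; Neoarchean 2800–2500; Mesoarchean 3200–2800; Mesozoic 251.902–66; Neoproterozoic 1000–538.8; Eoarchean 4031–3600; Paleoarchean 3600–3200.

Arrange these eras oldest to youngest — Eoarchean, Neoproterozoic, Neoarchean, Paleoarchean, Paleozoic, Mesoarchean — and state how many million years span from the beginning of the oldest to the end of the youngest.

Eoarchean, Paleoarchean, Mesoarchean, Neoarchean, Neoproterozoic, Paleozoic; total span 3779.098 Myr

From the excerpt: Eoarchean 4031–3600; Neoproterozoic 1000–538.8; Neoarchean 2800–2500; Paleoarchean 3600–3200; Paleozoic 538.8–251.902; Mesoarchean 3200–2800 (Ma).
Larger Ma is earlier, so the oldest is Eoarchean and the youngest is Paleozoic; oldest to youngest: Eoarchean, Paleoarchean, Mesoarchean, Neoarchean, Neoproterozoic, Paleozoic.
Oldest start 4031 minus youngest end 251.902 gives 3779.098 Myr overall.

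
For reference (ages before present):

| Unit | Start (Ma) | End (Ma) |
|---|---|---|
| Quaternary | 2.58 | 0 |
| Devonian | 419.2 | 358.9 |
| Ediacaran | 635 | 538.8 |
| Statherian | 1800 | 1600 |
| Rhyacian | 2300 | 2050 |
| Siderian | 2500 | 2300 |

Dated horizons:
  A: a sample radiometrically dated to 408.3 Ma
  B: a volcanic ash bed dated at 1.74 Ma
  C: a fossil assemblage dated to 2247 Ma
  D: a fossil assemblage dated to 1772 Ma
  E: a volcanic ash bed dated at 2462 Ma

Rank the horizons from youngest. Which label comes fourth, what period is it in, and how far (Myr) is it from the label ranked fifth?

Sorted youngest-first by Ma: B (1.74), A (408.3), D (1772), C (2247), E (2462).
The fourth youngest is C at 2247 Ma, which lies in 2300–2050 Ma: the Rhyacian.
The fifth youngest is E at 2462 Ma; separation = |2247 − 2462| = 215 Myr.

C, in the Rhyacian; 215 million years to E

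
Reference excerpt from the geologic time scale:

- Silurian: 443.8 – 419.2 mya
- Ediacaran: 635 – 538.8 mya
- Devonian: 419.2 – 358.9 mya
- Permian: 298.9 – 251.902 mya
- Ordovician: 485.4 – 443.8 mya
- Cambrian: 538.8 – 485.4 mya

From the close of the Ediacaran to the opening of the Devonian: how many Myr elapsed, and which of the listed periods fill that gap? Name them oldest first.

End of Ediacaran = 538.8 Ma; start of Devonian = 419.2 Ma.
Gap = 538.8 − 419.2 = 119.6 Myr.
Periods wholly inside 538.8–419.2 Ma: Cambrian (538.8–485.4), Ordovician (485.4–443.8), Silurian (443.8–419.2).

119.6 million years; Cambrian, Ordovician, Silurian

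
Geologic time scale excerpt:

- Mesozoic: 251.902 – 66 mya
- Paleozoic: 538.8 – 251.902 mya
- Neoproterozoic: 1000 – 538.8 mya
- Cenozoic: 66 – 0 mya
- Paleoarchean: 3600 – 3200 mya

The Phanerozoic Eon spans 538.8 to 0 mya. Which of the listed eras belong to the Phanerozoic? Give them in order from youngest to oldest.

Eras with both bounds inside 538.8–0 Ma: Cenozoic (66–0), Mesozoic (251.902–66), Paleozoic (538.8–251.902).

Cenozoic, Mesozoic, Paleozoic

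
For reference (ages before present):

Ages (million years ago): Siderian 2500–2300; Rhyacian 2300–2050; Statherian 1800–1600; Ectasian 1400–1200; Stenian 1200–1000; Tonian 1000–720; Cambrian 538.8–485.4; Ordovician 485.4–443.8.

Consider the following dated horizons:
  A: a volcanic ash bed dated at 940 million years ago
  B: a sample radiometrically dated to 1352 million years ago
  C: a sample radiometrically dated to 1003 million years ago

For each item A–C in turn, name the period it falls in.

Match each age against the start–end ranges in the excerpt: A = 940 Ma → Tonian (1000–720); B = 1352 Ma → Ectasian (1400–1200); C = 1003 Ma → Stenian (1200–1000).

A — Tonian; B — Ectasian; C — Stenian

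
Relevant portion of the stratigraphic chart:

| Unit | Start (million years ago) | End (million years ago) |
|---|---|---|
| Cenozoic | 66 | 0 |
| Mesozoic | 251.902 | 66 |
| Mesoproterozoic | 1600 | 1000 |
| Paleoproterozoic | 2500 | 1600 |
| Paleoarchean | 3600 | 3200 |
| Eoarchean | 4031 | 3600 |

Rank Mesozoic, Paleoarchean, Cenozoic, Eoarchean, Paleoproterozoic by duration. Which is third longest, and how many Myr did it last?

Paleoarchean, 400 million years

Start − end for each: Mesozoic 251.902 − 66 = 185.902; Paleoarchean 3600 − 3200 = 400; Cenozoic 66 − 0 = 66; Eoarchean 4031 − 3600 = 431; Paleoproterozoic 2500 − 1600 = 900.
Ranking these from longest: Paleoproterozoic > Eoarchean > Paleoarchean > Mesozoic > Cenozoic.
Position 3 in that ranking is Paleoarchean, which lasted 400 Myr.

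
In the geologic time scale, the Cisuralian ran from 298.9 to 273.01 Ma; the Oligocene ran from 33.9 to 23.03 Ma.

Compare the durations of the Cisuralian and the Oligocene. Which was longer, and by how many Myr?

Cisuralian, by 15.02 million years

Cisuralian: 298.9 − 273.01 = 25.89 Myr.
Oligocene: 33.9 − 23.03 = 10.87 Myr.
Difference: 25.89 − 10.87 = 15.02 Myr, so the Cisuralian was longer.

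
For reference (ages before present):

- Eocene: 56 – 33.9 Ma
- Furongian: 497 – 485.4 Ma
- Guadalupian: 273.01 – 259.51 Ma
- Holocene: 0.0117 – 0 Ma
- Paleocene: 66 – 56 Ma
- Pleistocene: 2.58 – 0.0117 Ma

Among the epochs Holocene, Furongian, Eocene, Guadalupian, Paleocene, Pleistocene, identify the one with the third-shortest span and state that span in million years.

Durations: Holocene 0.0117; Furongian 11.6; Eocene 22.1; Guadalupian 13.5; Paleocene 10; Pleistocene 2.5683 Myr.
Sorted shortest-first: Holocene (0.0117), Pleistocene (2.5683), Paleocene (10), Furongian (11.6), Guadalupian (13.5), Eocene (22.1).
The third shortest is Paleocene at 10 Myr.

Paleocene, 10 million years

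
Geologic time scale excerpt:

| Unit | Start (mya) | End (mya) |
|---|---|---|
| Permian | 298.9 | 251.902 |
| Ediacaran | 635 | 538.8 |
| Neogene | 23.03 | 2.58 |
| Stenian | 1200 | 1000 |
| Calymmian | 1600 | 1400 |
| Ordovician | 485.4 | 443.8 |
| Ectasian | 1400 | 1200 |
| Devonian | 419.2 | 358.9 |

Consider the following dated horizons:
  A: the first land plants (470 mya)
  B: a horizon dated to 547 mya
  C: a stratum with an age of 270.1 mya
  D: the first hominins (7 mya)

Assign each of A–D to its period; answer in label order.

Match each age against the start–end ranges in the excerpt: A = 470 Ma → Ordovician (485.4–443.8); B = 547 Ma → Ediacaran (635–538.8); C = 270.1 Ma → Permian (298.9–251.902); D = 7 Ma → Neogene (23.03–2.58).

A — Ordovician; B — Ediacaran; C — Permian; D — Neogene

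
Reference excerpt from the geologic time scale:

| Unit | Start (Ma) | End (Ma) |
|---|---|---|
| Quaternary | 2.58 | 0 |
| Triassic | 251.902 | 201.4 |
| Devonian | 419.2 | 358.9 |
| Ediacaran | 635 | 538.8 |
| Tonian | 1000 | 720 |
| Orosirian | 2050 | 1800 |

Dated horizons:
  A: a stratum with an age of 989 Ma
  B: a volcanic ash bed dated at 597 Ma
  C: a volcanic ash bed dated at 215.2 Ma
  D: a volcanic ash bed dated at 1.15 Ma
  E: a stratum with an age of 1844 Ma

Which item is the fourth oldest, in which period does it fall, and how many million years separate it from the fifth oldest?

C, in the Triassic; 214.05 million years to D

Sorted oldest-first by Ma: E (1844), A (989), B (597), C (215.2), D (1.15).
The fourth oldest is C at 215.2 Ma, which lies in 251.902–201.4 Ma: the Triassic.
The fifth oldest is D at 1.15 Ma; separation = |215.2 − 1.15| = 214.05 Myr.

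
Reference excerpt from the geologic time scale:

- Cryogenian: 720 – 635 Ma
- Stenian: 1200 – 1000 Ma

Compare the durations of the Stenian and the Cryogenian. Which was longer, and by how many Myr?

Stenian: 1200 − 1000 = 200 Myr.
Cryogenian: 720 − 635 = 85 Myr.
Difference: 200 − 85 = 115 Myr, so the Stenian was longer.

Stenian, by 115 million years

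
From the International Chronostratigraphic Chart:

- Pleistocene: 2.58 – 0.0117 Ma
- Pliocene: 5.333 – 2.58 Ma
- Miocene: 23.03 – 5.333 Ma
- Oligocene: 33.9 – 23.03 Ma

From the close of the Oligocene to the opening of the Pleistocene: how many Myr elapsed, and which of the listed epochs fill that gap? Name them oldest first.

20.45 million years; Miocene, Pliocene

End of Oligocene = 23.03 Ma; start of Pleistocene = 2.58 Ma.
Gap = 23.03 − 2.58 = 20.45 Myr.
Epochs wholly inside 23.03–2.58 Ma: Miocene (23.03–5.333), Pliocene (5.333–2.58).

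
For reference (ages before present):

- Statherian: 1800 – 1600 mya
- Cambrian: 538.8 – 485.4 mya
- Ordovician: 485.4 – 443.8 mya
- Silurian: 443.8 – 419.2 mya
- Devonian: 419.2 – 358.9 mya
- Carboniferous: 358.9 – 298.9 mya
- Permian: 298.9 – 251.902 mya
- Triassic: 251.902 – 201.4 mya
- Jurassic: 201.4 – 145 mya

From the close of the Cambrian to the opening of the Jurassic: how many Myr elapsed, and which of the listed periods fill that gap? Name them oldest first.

284 million years; Ordovician, Silurian, Devonian, Carboniferous, Permian, Triassic

The Cambrian closes at 485.4 Ma and the Jurassic opens at 201.4 Ma, so the interval is 485.4 − 201.4 = 284 Myr.
A period fits inside if it starts at or after 485.4 Ma and ends at or before 201.4 Ma; oldest first that gives Ordovician, Silurian, Devonian, Carboniferous, Permian, Triassic.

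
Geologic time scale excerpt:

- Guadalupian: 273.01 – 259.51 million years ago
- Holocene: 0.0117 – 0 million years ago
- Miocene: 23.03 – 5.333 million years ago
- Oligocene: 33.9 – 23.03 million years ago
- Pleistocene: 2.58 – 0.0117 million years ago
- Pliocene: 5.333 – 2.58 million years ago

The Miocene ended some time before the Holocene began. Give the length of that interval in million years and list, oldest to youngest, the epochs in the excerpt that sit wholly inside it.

End of Miocene = 5.333 Ma; start of Holocene = 0.0117 Ma.
Gap = 5.333 − 0.0117 = 5.3213 Myr.
Epochs wholly inside 5.333–0.0117 Ma: Pliocene (5.333–2.58), Pleistocene (2.58–0.0117).

5.3213 million years; Pliocene, Pleistocene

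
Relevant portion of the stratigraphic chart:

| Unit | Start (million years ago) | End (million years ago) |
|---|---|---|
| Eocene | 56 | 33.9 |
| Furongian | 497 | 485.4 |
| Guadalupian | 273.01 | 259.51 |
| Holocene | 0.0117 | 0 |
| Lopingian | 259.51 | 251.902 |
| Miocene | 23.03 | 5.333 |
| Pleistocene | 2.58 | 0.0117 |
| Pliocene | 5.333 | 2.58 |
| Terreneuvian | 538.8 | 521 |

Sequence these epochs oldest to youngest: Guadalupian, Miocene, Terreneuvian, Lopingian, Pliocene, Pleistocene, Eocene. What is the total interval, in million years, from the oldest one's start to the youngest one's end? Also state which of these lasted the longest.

From the excerpt: Guadalupian 273.01–259.51; Miocene 23.03–5.333; Terreneuvian 538.8–521; Lopingian 259.51–251.902; Pliocene 5.333–2.58; Pleistocene 2.58–0.0117; Eocene 56–33.9 (Ma).
Larger Ma is earlier, so the oldest is Terreneuvian and the youngest is Pleistocene; oldest to youngest: Terreneuvian, Guadalupian, Lopingian, Eocene, Miocene, Pliocene, Pleistocene.
Oldest start 538.8 minus youngest end 0.0117 gives 538.7883 Myr overall.
Individual lengths (start − end): Pliocene 2.753; Miocene 17.697; Eocene 22.1; Pleistocene 2.5683; Terreneuvian 17.8; Guadalupian 13.5; Lopingian 7.608. The largest is Eocene at 22.1 Myr.

Terreneuvian, Guadalupian, Lopingian, Eocene, Miocene, Pliocene, Pleistocene; total span 538.7883 Myr; longest is Eocene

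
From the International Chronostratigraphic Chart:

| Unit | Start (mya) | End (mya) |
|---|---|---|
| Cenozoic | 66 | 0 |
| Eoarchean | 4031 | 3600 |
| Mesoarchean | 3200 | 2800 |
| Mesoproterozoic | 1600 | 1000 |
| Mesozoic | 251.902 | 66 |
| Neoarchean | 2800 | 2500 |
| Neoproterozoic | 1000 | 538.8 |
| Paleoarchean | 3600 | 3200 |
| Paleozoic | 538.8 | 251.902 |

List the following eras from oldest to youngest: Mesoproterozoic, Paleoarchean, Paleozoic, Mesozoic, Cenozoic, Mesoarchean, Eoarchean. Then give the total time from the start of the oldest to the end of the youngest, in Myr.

Eoarchean, Paleoarchean, Mesoarchean, Mesoproterozoic, Paleozoic, Mesozoic, Cenozoic; total span 4031 Myr

Start ages (Ma): Eoarchean 4031, Paleoarchean 3600, Mesoarchean 3200, Mesoproterozoic 1600, Paleozoic 538.8, Mesozoic 251.902, Cenozoic 66.
Ordered oldest to youngest: Eoarchean, Paleoarchean, Mesoarchean, Mesoproterozoic, Paleozoic, Mesozoic, Cenozoic.
Span = 4031 − 0 = 4031 Myr.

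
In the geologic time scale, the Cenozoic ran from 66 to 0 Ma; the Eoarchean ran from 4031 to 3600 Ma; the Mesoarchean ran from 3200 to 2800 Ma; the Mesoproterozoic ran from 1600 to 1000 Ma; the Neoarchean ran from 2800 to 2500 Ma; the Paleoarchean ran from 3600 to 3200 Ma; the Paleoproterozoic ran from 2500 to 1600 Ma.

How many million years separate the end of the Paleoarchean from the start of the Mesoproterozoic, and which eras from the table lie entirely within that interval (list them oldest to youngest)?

1600 million years; Mesoarchean, Neoarchean, Paleoproterozoic

The Paleoarchean closes at 3200 Ma and the Mesoproterozoic opens at 1600 Ma, so the interval is 3200 − 1600 = 1600 Myr.
An era fits inside if it starts at or after 3200 Ma and ends at or before 1600 Ma; oldest first that gives Mesoarchean, Neoarchean, Paleoproterozoic.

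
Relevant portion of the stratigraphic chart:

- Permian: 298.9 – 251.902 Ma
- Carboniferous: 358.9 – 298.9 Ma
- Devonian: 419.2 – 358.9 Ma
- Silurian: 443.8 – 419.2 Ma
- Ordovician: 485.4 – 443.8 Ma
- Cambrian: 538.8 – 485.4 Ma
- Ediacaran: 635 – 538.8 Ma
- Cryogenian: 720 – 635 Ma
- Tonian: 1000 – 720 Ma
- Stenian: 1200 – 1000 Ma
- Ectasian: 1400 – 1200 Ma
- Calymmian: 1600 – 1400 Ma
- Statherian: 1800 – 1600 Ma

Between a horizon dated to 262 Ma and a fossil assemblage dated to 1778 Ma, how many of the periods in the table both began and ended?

11

1778 Ma sits inside the Statherian (1800–1600) and 262 Ma inside the Permian (298.9–251.902); neither of those is wholly between the two dates.
The listed periods lying completely between them are Calymmian, Ectasian, Stenian, Tonian, Cryogenian, Ediacaran, Cambrian, Ordovician, Silurian, Devonian, Carboniferous — 11 in all.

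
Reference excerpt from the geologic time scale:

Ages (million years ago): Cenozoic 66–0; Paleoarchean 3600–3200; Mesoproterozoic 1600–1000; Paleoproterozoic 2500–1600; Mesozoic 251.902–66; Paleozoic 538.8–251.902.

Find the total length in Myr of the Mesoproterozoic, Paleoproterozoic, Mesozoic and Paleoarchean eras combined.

Each duration: Mesoproterozoic = 600; Paleoproterozoic = 900; Mesozoic = 185.902; Paleoarchean = 400.
Sum: 600 + 900 + 185.902 + 400 = 2085.902 Myr.

2085.902 million years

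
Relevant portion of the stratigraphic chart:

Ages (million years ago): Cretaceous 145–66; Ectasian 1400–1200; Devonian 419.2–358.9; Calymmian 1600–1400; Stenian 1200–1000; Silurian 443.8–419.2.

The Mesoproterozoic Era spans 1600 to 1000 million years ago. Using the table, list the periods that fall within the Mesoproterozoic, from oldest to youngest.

Calymmian, Ectasian, Stenian

Periods with both bounds inside 1600–1000 Ma: Calymmian (1600–1400), Ectasian (1400–1200), Stenian (1200–1000).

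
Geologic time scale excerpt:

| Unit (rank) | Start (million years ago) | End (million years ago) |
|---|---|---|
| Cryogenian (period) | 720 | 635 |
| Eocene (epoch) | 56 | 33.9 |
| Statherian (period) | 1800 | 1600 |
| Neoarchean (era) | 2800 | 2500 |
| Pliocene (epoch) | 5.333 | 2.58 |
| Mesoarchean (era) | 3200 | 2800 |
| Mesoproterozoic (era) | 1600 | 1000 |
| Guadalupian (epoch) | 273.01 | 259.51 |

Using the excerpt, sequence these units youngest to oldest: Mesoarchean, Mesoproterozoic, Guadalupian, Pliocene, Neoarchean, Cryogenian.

Pliocene, then Guadalupian, then Cryogenian, then Mesoproterozoic, then Neoarchean, then Mesoarchean

Read off each span (Ma): Mesoarchean 3200–2800; Mesoproterozoic 1600–1000; Guadalupian 273.01–259.51; Pliocene 5.333–2.58; Neoarchean 2800–2500; Cryogenian 720–635.
Larger Ma is older, so oldest→youngest is Mesoarchean, Neoarchean, Mesoproterozoic, Cryogenian, Guadalupian, Pliocene; reverse it for youngest→oldest.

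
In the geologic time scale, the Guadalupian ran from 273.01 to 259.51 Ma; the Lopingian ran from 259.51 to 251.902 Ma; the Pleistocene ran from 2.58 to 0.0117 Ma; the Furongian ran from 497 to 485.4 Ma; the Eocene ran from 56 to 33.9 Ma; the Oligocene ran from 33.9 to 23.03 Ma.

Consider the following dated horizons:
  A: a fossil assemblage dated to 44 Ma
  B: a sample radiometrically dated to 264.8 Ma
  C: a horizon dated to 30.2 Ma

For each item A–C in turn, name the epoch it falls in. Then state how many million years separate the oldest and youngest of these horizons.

Match each age against the start–end ranges in the excerpt: A = 44 Ma → Eocene (56–33.9); B = 264.8 Ma → Guadalupian (273.01–259.51); C = 30.2 Ma → Oligocene (33.9–23.03).
The largest age is 264.8 Ma and the smallest is 30.2 Ma; their difference is 234.6 Myr.

A — Eocene; B — Guadalupian; C — Oligocene; span 234.6 million years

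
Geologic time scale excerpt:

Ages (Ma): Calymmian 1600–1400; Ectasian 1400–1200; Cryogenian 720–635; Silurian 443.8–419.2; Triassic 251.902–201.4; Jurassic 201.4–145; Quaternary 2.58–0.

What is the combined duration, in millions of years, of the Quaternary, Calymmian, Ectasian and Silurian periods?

Duration is start − end for each: (2.58 − 0) + (1600 − 1400) + (1400 − 1200) + (443.8 − 419.2).
That is 2.58 + 200 + 200 + 24.6, which totals 427.18 million years.

427.18 million years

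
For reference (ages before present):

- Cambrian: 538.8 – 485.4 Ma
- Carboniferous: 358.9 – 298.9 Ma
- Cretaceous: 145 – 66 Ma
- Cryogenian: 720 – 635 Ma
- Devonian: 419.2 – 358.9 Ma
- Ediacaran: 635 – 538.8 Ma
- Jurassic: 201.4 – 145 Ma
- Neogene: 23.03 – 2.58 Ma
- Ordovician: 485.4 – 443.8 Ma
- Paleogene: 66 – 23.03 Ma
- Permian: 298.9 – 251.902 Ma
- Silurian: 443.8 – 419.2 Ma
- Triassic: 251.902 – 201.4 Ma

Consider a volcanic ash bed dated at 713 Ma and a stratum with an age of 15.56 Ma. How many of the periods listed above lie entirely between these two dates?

11

The older date is 713 Ma and the younger is 15.56 Ma.
Periods with start < 713 and end > 15.56 Ma: Ediacaran (635–538.8), Cambrian (538.8–485.4), Ordovician (485.4–443.8), Silurian (443.8–419.2), Devonian (419.2–358.9), Carboniferous (358.9–298.9), Permian (298.9–251.902), Triassic (251.902–201.4), Jurassic (201.4–145), Cretaceous (145–66), Paleogene (66–23.03).
That is 11 complete periods.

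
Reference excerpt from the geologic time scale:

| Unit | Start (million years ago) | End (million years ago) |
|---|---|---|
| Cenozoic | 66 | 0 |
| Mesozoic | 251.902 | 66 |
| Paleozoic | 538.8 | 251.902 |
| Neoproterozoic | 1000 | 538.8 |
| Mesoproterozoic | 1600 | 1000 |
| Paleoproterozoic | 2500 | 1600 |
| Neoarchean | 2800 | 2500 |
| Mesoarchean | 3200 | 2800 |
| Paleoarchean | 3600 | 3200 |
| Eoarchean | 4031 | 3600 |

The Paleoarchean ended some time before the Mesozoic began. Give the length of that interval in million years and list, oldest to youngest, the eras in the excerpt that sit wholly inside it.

The Paleoarchean closes at 3200 Ma and the Mesozoic opens at 251.902 Ma, so the interval is 3200 − 251.902 = 2948.098 Myr.
An era fits inside if it starts at or after 3200 Ma and ends at or before 251.902 Ma; oldest first that gives Mesoarchean, Neoarchean, Paleoproterozoic, Mesoproterozoic, Neoproterozoic, Paleozoic.

2948.098 million years; Mesoarchean, Neoarchean, Paleoproterozoic, Mesoproterozoic, Neoproterozoic, Paleozoic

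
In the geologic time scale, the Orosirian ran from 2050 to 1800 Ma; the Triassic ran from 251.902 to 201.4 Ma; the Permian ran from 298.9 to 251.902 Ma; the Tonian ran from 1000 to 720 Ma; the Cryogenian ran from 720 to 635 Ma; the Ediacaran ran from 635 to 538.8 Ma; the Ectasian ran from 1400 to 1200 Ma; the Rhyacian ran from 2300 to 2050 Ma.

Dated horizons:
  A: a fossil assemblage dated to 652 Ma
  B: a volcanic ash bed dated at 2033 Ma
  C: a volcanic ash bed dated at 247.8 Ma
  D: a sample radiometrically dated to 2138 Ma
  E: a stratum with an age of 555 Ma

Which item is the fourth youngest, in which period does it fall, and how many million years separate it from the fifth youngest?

Smaller Ma means younger, so youngest first: C 247.8 < E 555 < A 652 < B 2033 < D 2138.
Counting 4 along gives B (2033 Ma); the excerpt puts that inside the Orosirian, 2050–1800 Ma.
Next in line is D (2138 Ma), and 2138 − 2033 = 105 Myr.

B, in the Orosirian; 105 million years to D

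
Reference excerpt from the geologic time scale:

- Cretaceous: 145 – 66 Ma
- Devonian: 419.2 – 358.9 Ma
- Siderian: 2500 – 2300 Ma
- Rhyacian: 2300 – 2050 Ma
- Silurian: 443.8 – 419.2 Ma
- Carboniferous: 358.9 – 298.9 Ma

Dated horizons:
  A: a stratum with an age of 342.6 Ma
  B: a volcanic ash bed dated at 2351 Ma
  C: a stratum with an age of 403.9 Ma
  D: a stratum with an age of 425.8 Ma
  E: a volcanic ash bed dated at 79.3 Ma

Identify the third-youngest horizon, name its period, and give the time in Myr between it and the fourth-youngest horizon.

C, in the Devonian; 21.9 million years to D

Sorted youngest-first by Ma: E (79.3), A (342.6), C (403.9), D (425.8), B (2351).
The third youngest is C at 403.9 Ma, which lies in 419.2–358.9 Ma: the Devonian.
The fourth youngest is D at 425.8 Ma; separation = |403.9 − 425.8| = 21.9 Myr.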